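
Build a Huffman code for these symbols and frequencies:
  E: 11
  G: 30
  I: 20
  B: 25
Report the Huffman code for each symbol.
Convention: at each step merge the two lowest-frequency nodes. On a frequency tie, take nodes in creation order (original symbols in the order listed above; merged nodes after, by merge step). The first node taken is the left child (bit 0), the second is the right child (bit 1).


Huffman tree construction:
Step 1: Merge E(11) + I(20) = 31
Step 2: Merge B(25) + G(30) = 55
Step 3: Merge (E+I)(31) + (B+G)(55) = 86
Read each symbol's code off the tree from the root (left child = 0, right child = 1).

Codes:
  E: 00 (length 2)
  G: 11 (length 2)
  I: 01 (length 2)
  B: 10 (length 2)
Average code length: 172/86 = 2.0000 bits/symbol


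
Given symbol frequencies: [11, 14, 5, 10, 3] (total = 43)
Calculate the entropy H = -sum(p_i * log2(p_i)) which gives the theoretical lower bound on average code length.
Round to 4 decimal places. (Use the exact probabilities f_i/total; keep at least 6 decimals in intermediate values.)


Per-symbol terms -p_i * log2(p_i) with p_i = f_i/43:
  p = 11/43 = 0.255814: log2(p) = -1.966833, -p*log2(p) = 0.503143
  p = 14/43 = 0.325581: log2(p) = -1.618910, -p*log2(p) = 0.527087
  p = 5/43 = 0.116279: log2(p) = -3.104337, -p*log2(p) = 0.360969
  p = 10/43 = 0.232558: log2(p) = -2.104337, -p*log2(p) = 0.489381
  p = 3/43 = 0.069767: log2(p) = -3.841302, -p*log2(p) = 0.267998
H = 0.503143 + 0.527087 + 0.360969 + 0.489381 + 0.267998 = 2.148578

H = 2.1486 bits/symbol


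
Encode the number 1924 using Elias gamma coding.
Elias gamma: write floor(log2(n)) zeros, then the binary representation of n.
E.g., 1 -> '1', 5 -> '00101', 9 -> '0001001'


num_bits = floor(log2(1924)) + 1 = 11
leading_zeros = num_bits - 1 = 10
binary(1924) = 11110000100

Elias gamma(1924) = '0000000000' + '11110000100' = 000000000011110000100 (21 bits)


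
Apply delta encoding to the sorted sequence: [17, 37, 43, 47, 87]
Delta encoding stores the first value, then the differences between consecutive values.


First value: 17
Deltas:
  37 - 17 = 20
  43 - 37 = 6
  47 - 43 = 4
  87 - 47 = 40


Delta encoded: [17, 20, 6, 4, 40]


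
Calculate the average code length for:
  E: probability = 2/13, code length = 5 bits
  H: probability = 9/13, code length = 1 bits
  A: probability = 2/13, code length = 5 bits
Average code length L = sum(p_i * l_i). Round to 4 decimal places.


Weighted contributions p_i * l_i:
  E: (2/13) * 5 = 10/13
  H: (9/13) * 1 = 9/13
  A: (2/13) * 5 = 10/13
Sum = (10 + 9 + 10)/13 = 29/13

L = 29/13 = 2.2308 bits/symbol


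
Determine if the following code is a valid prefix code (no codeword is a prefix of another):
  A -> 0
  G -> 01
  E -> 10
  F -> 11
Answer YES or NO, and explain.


Checking each pair (does one codeword prefix another?):
  A='0' vs G='01': prefix -- VIOLATION

NO -- this is NOT a valid prefix code. A (0) is a prefix of G (01).


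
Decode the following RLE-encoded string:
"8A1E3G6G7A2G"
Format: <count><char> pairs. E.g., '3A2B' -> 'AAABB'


Expanding each <count><char> pair:
  8A -> 'AAAAAAAA'
  1E -> 'E'
  3G -> 'GGG'
  6G -> 'GGGGGG'
  7A -> 'AAAAAAA'
  2G -> 'GG'

Decoded = AAAAAAAAEGGGGGGGGGAAAAAAAGG


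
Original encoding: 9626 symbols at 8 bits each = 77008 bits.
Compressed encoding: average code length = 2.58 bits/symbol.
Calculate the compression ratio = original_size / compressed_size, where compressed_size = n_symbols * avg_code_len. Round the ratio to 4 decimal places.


original_size = n_symbols * orig_bits = 9626 * 8 = 77008 bits
compressed_size = n_symbols * avg_code_len = 9626 * 2.58 = 24835.08 bits
ratio = original_size / compressed_size = 77008 / 24835.08 = 3.1008

Compression ratio = 3.1008


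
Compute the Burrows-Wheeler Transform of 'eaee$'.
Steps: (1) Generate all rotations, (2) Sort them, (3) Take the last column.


Rotations (sorted):
  0: $eaee -> last char: e
  1: aee$e -> last char: e
  2: e$eae -> last char: e
  3: eaee$ -> last char: $
  4: ee$ea -> last char: a


BWT = eee$a


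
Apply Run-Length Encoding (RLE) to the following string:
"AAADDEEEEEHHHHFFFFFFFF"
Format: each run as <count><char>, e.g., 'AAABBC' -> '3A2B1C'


Scanning runs left to right:
  i=0: run of 'A' x 3 -> '3A'
  i=3: run of 'D' x 2 -> '2D'
  i=5: run of 'E' x 5 -> '5E'
  i=10: run of 'H' x 4 -> '4H'
  i=14: run of 'F' x 8 -> '8F'

RLE = 3A2D5E4H8F


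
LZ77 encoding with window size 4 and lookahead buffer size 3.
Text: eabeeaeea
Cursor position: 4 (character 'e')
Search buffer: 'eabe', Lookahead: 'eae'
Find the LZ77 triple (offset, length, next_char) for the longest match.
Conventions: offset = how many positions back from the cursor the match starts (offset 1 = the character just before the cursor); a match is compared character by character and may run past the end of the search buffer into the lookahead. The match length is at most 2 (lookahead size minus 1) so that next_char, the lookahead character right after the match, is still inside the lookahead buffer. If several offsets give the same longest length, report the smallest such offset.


Try each offset into the search buffer:
  offset=1 (pos 3, char 'e'): match length 1
  offset=2 (pos 2, char 'b'): match length 0
  offset=3 (pos 1, char 'a'): match length 0
  offset=4 (pos 0, char 'e'): match length 2
Longest match has length 2 at offset 4.
next_char = character at position 4 + 2 = 6 -> 'e'

Best match: offset=4, length=2 (matching 'ea' starting at position 0)
LZ77 triple: (4, 2, 'e')


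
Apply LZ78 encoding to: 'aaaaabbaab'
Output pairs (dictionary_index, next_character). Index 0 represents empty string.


LZ78 encoding steps:
Dictionary: {0: ''}
Step 1: w='' (idx 0), next='a' -> output (0, 'a'), add 'a' as idx 1
Step 2: w='a' (idx 1), next='a' -> output (1, 'a'), add 'aa' as idx 2
Step 3: w='aa' (idx 2), next='b' -> output (2, 'b'), add 'aab' as idx 3
Step 4: w='' (idx 0), next='b' -> output (0, 'b'), add 'b' as idx 4
Step 5: w='aab' (idx 3), end of input -> output (3, '')


Encoded: [(0, 'a'), (1, 'a'), (2, 'b'), (0, 'b'), (3, '')]


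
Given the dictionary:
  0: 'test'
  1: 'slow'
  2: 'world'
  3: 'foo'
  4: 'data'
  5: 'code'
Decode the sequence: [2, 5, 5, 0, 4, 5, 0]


Look up each index in the dictionary:
  2 -> 'world'
  5 -> 'code'
  5 -> 'code'
  0 -> 'test'
  4 -> 'data'
  5 -> 'code'
  0 -> 'test'

Decoded: "world code code test data code test"


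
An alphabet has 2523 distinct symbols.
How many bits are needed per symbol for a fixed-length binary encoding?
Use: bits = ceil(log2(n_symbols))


log2(2523) = 11.3009
Bracket: 2^11 = 2048 < 2523 <= 2^12 = 4096
So ceil(log2(2523)) = 12

bits = ceil(log2(2523)) = ceil(11.3009) = 12 bits


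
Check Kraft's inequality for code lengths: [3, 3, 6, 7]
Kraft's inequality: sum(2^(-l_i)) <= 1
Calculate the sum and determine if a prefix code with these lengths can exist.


Sum = 2^(-3) + 2^(-3) + 2^(-6) + 2^(-7)
    = 0.125 + 0.125 + 0.015625 + 0.0078125
    = 35/128 = 0.2734375
Since 0.2734375 <= 1, Kraft's inequality IS satisfied.
A prefix code with these lengths CAN exist.

Kraft sum = 0.2734375. Satisfied.


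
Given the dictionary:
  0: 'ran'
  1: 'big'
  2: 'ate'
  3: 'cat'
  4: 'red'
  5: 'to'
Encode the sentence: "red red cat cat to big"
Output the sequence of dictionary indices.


Look up each word in the dictionary:
  'red' -> 4
  'red' -> 4
  'cat' -> 3
  'cat' -> 3
  'to' -> 5
  'big' -> 1

Encoded: [4, 4, 3, 3, 5, 1]


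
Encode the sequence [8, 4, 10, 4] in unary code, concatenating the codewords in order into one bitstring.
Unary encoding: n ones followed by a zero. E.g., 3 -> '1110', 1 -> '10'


Encode each number as n ones followed by a terminating 0:
  8 -> 111111110 (9 bits)
  4 -> 11110 (5 bits)
  10 -> 11111111110 (11 bits)
  4 -> 11110 (5 bits)
Total length = 9 + 5 + 11 + 5 = 30 bits.

Unary([8, 4, 10, 4]) = 111111110111101111111111011110 (30 bits)


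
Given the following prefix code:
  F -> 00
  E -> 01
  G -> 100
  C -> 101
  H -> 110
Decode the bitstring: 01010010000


Decoding step by step:
Bits 01 -> E
Bits 01 -> E
Bits 00 -> F
Bits 100 -> G
Bits 00 -> F


Decoded message: EEFGF


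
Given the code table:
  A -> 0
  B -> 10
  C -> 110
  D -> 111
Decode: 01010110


Decoding:
0 -> A
10 -> B
10 -> B
110 -> C


Result: ABBC


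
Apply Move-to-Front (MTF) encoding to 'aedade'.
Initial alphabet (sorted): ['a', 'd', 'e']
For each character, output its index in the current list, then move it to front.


MTF encoding:
'a': index 0 in ['a', 'd', 'e'] -> ['a', 'd', 'e']
'e': index 2 in ['a', 'd', 'e'] -> ['e', 'a', 'd']
'd': index 2 in ['e', 'a', 'd'] -> ['d', 'e', 'a']
'a': index 2 in ['d', 'e', 'a'] -> ['a', 'd', 'e']
'd': index 1 in ['a', 'd', 'e'] -> ['d', 'a', 'e']
'e': index 2 in ['d', 'a', 'e'] -> ['e', 'd', 'a']


Output: [0, 2, 2, 2, 1, 2]


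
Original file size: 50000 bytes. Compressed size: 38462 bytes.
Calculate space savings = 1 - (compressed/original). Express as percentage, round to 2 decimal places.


ratio = compressed/original = 38462/50000 = 0.76924
savings = 1 - ratio = 1 - 0.76924 = 0.23076
as a percentage: 0.23076 * 100 = 23.08%

Space savings = 1 - 38462/50000 = 23.08%


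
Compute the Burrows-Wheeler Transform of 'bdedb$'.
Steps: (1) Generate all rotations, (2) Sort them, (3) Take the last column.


Rotations (sorted):
  0: $bdedb -> last char: b
  1: b$bded -> last char: d
  2: bdedb$ -> last char: $
  3: db$bde -> last char: e
  4: dedb$b -> last char: b
  5: edb$bd -> last char: d


BWT = bd$ebd


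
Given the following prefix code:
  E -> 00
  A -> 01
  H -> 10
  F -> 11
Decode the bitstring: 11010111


Decoding step by step:
Bits 11 -> F
Bits 01 -> A
Bits 01 -> A
Bits 11 -> F


Decoded message: FAAF


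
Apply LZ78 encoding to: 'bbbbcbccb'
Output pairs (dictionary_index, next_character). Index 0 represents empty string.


LZ78 encoding steps:
Dictionary: {0: ''}
Step 1: w='' (idx 0), next='b' -> output (0, 'b'), add 'b' as idx 1
Step 2: w='b' (idx 1), next='b' -> output (1, 'b'), add 'bb' as idx 2
Step 3: w='b' (idx 1), next='c' -> output (1, 'c'), add 'bc' as idx 3
Step 4: w='bc' (idx 3), next='c' -> output (3, 'c'), add 'bcc' as idx 4
Step 5: w='b' (idx 1), end of input -> output (1, '')


Encoded: [(0, 'b'), (1, 'b'), (1, 'c'), (3, 'c'), (1, '')]


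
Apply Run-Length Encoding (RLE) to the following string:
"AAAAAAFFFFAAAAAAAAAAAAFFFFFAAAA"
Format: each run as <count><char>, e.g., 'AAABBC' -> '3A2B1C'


Scanning runs left to right:
  i=0: run of 'A' x 6 -> '6A'
  i=6: run of 'F' x 4 -> '4F'
  i=10: run of 'A' x 12 -> '12A'
  i=22: run of 'F' x 5 -> '5F'
  i=27: run of 'A' x 4 -> '4A'

RLE = 6A4F12A5F4A


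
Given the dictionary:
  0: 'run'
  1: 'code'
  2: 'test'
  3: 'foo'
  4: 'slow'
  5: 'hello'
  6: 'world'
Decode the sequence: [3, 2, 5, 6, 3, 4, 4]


Look up each index in the dictionary:
  3 -> 'foo'
  2 -> 'test'
  5 -> 'hello'
  6 -> 'world'
  3 -> 'foo'
  4 -> 'slow'
  4 -> 'slow'

Decoded: "foo test hello world foo slow slow"


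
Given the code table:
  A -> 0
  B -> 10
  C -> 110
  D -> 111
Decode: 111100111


Decoding:
111 -> D
10 -> B
0 -> A
111 -> D


Result: DBAD


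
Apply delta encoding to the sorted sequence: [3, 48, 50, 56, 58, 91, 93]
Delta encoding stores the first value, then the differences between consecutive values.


First value: 3
Deltas:
  48 - 3 = 45
  50 - 48 = 2
  56 - 50 = 6
  58 - 56 = 2
  91 - 58 = 33
  93 - 91 = 2


Delta encoded: [3, 45, 2, 6, 2, 33, 2]


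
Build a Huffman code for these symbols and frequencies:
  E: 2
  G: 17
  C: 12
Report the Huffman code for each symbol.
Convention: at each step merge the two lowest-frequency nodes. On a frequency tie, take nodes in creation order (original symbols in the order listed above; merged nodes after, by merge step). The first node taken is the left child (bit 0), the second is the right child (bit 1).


Huffman tree construction:
Step 1: Merge E(2) + C(12) = 14
Step 2: Merge (E+C)(14) + G(17) = 31
Read each symbol's code off the tree from the root (left child = 0, right child = 1).

Codes:
  E: 00 (length 2)
  G: 1 (length 1)
  C: 01 (length 2)
Average code length: 45/31 = 1.4516 bits/symbol


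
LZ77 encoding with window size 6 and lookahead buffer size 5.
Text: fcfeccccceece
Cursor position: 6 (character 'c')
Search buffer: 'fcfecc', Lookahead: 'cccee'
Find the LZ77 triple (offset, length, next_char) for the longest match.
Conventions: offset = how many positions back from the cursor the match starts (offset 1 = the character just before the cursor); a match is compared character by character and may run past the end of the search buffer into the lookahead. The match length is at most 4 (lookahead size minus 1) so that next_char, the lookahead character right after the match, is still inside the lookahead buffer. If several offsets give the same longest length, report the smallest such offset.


Try each offset into the search buffer:
  offset=1 (pos 5, char 'c'): match length 3
  offset=2 (pos 4, char 'c'): match length 3
  offset=3 (pos 3, char 'e'): match length 0
  offset=4 (pos 2, char 'f'): match length 0
  offset=5 (pos 1, char 'c'): match length 1
  offset=6 (pos 0, char 'f'): match length 0
Longest match has length 3, found at offsets 1, 2; take the smallest, offset 1.
next_char = character at position 6 + 3 = 9 -> 'e'

Best match: offset=1, length=3 (matching 'ccc' starting at position 5)
LZ77 triple: (1, 3, 'e')


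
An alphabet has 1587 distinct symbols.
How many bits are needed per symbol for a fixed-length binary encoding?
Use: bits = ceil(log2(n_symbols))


log2(1587) = 10.6321
Bracket: 2^10 = 1024 < 1587 <= 2^11 = 2048
So ceil(log2(1587)) = 11

bits = ceil(log2(1587)) = ceil(10.6321) = 11 bits


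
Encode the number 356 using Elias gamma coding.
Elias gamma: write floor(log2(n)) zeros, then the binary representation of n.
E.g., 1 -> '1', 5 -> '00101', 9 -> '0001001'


num_bits = floor(log2(356)) + 1 = 9
leading_zeros = num_bits - 1 = 8
binary(356) = 101100100

Elias gamma(356) = '00000000' + '101100100' = 00000000101100100 (17 bits)


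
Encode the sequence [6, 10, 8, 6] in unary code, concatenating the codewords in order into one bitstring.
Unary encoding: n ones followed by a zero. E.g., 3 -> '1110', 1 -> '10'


Encode each number as n ones followed by a terminating 0:
  6 -> 1111110 (7 bits)
  10 -> 11111111110 (11 bits)
  8 -> 111111110 (9 bits)
  6 -> 1111110 (7 bits)
Total length = 7 + 11 + 9 + 7 = 34 bits.

Unary([6, 10, 8, 6]) = 1111110111111111101111111101111110 (34 bits)


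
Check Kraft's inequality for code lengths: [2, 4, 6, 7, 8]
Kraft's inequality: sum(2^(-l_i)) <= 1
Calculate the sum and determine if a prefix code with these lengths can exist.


Sum = 2^(-2) + 2^(-4) + 2^(-6) + 2^(-7) + 2^(-8)
    = 0.25 + 0.0625 + 0.015625 + 0.0078125 + 0.00390625
    = 87/256 = 0.33984375
Since 0.33984375 <= 1, Kraft's inequality IS satisfied.
A prefix code with these lengths CAN exist.

Kraft sum = 0.33984375. Satisfied.


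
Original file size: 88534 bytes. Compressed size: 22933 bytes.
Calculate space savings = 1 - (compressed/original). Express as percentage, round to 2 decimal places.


ratio = compressed/original = 22933/88534 = 0.25903
savings = 1 - ratio = 1 - 0.25903 = 0.74097
as a percentage: 0.74097 * 100 = 74.1%

Space savings = 1 - 22933/88534 = 74.1%


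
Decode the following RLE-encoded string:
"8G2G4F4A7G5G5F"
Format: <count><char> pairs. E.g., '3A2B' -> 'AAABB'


Expanding each <count><char> pair:
  8G -> 'GGGGGGGG'
  2G -> 'GG'
  4F -> 'FFFF'
  4A -> 'AAAA'
  7G -> 'GGGGGGG'
  5G -> 'GGGGG'
  5F -> 'FFFFF'

Decoded = GGGGGGGGGGFFFFAAAAGGGGGGGGGGGGFFFFF


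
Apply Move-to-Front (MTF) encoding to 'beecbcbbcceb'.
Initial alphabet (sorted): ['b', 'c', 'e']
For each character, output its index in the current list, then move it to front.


MTF encoding:
'b': index 0 in ['b', 'c', 'e'] -> ['b', 'c', 'e']
'e': index 2 in ['b', 'c', 'e'] -> ['e', 'b', 'c']
'e': index 0 in ['e', 'b', 'c'] -> ['e', 'b', 'c']
'c': index 2 in ['e', 'b', 'c'] -> ['c', 'e', 'b']
'b': index 2 in ['c', 'e', 'b'] -> ['b', 'c', 'e']
'c': index 1 in ['b', 'c', 'e'] -> ['c', 'b', 'e']
'b': index 1 in ['c', 'b', 'e'] -> ['b', 'c', 'e']
'b': index 0 in ['b', 'c', 'e'] -> ['b', 'c', 'e']
'c': index 1 in ['b', 'c', 'e'] -> ['c', 'b', 'e']
'c': index 0 in ['c', 'b', 'e'] -> ['c', 'b', 'e']
'e': index 2 in ['c', 'b', 'e'] -> ['e', 'c', 'b']
'b': index 2 in ['e', 'c', 'b'] -> ['b', 'e', 'c']


Output: [0, 2, 0, 2, 2, 1, 1, 0, 1, 0, 2, 2]


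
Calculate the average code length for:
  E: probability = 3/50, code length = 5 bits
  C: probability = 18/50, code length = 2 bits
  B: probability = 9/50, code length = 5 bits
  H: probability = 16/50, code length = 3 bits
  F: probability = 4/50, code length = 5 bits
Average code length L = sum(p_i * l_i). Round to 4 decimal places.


Weighted contributions p_i * l_i:
  E: (3/50) * 5 = 15/50
  C: (18/50) * 2 = 36/50
  B: (9/50) * 5 = 45/50
  H: (16/50) * 3 = 48/50
  F: (4/50) * 5 = 20/50
Sum = (15 + 36 + 45 + 48 + 20)/50 = 164/50

L = 164/50 = 3.2800 bits/symbol


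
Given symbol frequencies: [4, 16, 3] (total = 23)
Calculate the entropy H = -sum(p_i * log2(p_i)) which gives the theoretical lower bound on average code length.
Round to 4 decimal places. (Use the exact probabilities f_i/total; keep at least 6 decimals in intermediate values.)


Per-symbol terms -p_i * log2(p_i) with p_i = f_i/23:
  p = 4/23 = 0.173913: log2(p) = -2.523562, -p*log2(p) = 0.438880
  p = 16/23 = 0.695652: log2(p) = -0.523562, -p*log2(p) = 0.364217
  p = 3/23 = 0.130435: log2(p) = -2.938599, -p*log2(p) = 0.383296
H = 0.438880 + 0.364217 + 0.383296 = 1.186393

H = 1.1864 bits/symbol


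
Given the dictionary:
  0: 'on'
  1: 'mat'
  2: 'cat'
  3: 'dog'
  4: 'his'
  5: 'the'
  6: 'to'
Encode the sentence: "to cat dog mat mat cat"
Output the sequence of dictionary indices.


Look up each word in the dictionary:
  'to' -> 6
  'cat' -> 2
  'dog' -> 3
  'mat' -> 1
  'mat' -> 1
  'cat' -> 2

Encoded: [6, 2, 3, 1, 1, 2]


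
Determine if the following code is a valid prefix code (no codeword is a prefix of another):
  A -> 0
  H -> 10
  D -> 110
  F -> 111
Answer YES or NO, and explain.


Checking each pair (does one codeword prefix another?):
  A='0' vs H='10': no prefix
  A='0' vs D='110': no prefix
  A='0' vs F='111': no prefix
  H='10' vs A='0': no prefix
  H='10' vs D='110': no prefix
  H='10' vs F='111': no prefix
  D='110' vs A='0': no prefix
  D='110' vs H='10': no prefix
  D='110' vs F='111': no prefix
  F='111' vs A='0': no prefix
  F='111' vs H='10': no prefix
  F='111' vs D='110': no prefix
No violation found over all pairs.

YES -- this is a valid prefix code. No codeword is a prefix of any other codeword.


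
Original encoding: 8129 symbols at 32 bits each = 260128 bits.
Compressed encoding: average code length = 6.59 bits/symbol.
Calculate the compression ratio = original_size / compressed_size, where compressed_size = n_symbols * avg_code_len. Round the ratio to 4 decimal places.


original_size = n_symbols * orig_bits = 8129 * 32 = 260128 bits
compressed_size = n_symbols * avg_code_len = 8129 * 6.59 = 53570.11 bits
ratio = original_size / compressed_size = 260128 / 53570.11 = 4.8558

Compression ratio = 4.8558


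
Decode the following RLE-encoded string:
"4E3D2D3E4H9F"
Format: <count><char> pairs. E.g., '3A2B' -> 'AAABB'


Expanding each <count><char> pair:
  4E -> 'EEEE'
  3D -> 'DDD'
  2D -> 'DD'
  3E -> 'EEE'
  4H -> 'HHHH'
  9F -> 'FFFFFFFFF'

Decoded = EEEEDDDDDEEEHHHHFFFFFFFFF


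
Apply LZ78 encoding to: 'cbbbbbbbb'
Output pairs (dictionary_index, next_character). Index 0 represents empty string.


LZ78 encoding steps:
Dictionary: {0: ''}
Step 1: w='' (idx 0), next='c' -> output (0, 'c'), add 'c' as idx 1
Step 2: w='' (idx 0), next='b' -> output (0, 'b'), add 'b' as idx 2
Step 3: w='b' (idx 2), next='b' -> output (2, 'b'), add 'bb' as idx 3
Step 4: w='bb' (idx 3), next='b' -> output (3, 'b'), add 'bbb' as idx 4
Step 5: w='bb' (idx 3), end of input -> output (3, '')


Encoded: [(0, 'c'), (0, 'b'), (2, 'b'), (3, 'b'), (3, '')]


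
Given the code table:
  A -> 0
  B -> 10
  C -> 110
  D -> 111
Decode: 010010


Decoding:
0 -> A
10 -> B
0 -> A
10 -> B


Result: ABAB


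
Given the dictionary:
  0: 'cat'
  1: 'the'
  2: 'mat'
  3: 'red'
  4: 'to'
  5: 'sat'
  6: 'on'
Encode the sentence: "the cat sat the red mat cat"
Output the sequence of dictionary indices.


Look up each word in the dictionary:
  'the' -> 1
  'cat' -> 0
  'sat' -> 5
  'the' -> 1
  'red' -> 3
  'mat' -> 2
  'cat' -> 0

Encoded: [1, 0, 5, 1, 3, 2, 0]


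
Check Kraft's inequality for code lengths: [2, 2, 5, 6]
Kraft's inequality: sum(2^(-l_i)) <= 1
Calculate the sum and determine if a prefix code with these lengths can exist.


Sum = 2^(-2) + 2^(-2) + 2^(-5) + 2^(-6)
    = 0.25 + 0.25 + 0.03125 + 0.015625
    = 35/64 = 0.546875
Since 0.546875 <= 1, Kraft's inequality IS satisfied.
A prefix code with these lengths CAN exist.

Kraft sum = 0.546875. Satisfied.


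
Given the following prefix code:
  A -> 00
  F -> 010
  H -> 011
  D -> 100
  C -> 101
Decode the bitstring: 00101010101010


Decoding step by step:
Bits 00 -> A
Bits 101 -> C
Bits 010 -> F
Bits 101 -> C
Bits 010 -> F


Decoded message: ACFCF


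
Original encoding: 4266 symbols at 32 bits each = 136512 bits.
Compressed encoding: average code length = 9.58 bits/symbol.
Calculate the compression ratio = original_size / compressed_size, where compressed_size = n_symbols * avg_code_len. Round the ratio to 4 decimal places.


original_size = n_symbols * orig_bits = 4266 * 32 = 136512 bits
compressed_size = n_symbols * avg_code_len = 4266 * 9.58 = 40868.28 bits
ratio = original_size / compressed_size = 136512 / 40868.28 = 3.3403

Compression ratio = 3.3403


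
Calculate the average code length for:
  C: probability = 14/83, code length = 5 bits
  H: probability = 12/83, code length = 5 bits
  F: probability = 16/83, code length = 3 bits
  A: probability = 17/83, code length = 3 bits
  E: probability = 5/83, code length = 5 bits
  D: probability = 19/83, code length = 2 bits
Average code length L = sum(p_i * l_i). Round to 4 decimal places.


Weighted contributions p_i * l_i:
  C: (14/83) * 5 = 70/83
  H: (12/83) * 5 = 60/83
  F: (16/83) * 3 = 48/83
  A: (17/83) * 3 = 51/83
  E: (5/83) * 5 = 25/83
  D: (19/83) * 2 = 38/83
Sum = (70 + 60 + 48 + 51 + 25 + 38)/83 = 292/83

L = 292/83 = 3.5181 bits/symbol


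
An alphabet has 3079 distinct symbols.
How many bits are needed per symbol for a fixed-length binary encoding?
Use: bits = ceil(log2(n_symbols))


log2(3079) = 11.5882
Bracket: 2^11 = 2048 < 3079 <= 2^12 = 4096
So ceil(log2(3079)) = 12

bits = ceil(log2(3079)) = ceil(11.5882) = 12 bits


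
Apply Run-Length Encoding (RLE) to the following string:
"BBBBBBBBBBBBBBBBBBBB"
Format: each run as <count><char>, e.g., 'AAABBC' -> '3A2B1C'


Scanning runs left to right:
  i=0: run of 'B' x 20 -> '20B'

RLE = 20B


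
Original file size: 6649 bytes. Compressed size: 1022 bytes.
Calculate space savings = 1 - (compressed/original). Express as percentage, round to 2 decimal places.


ratio = compressed/original = 1022/6649 = 0.153707
savings = 1 - ratio = 1 - 0.153707 = 0.846293
as a percentage: 0.846293 * 100 = 84.63%

Space savings = 1 - 1022/6649 = 84.63%


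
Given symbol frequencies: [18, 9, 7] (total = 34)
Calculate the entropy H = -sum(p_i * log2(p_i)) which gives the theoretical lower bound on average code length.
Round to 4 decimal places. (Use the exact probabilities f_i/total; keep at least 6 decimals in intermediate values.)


Per-symbol terms -p_i * log2(p_i) with p_i = f_i/34:
  p = 18/34 = 0.529412: log2(p) = -0.917538, -p*log2(p) = 0.485755
  p = 9/34 = 0.264706: log2(p) = -1.917538, -p*log2(p) = 0.507584
  p = 7/34 = 0.205882: log2(p) = -2.280108, -p*log2(p) = 0.469434
H = 0.485755 + 0.507584 + 0.469434 = 1.462773

H = 1.4628 bits/symbol


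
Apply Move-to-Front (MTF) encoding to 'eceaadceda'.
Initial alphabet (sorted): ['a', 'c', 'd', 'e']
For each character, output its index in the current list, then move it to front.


MTF encoding:
'e': index 3 in ['a', 'c', 'd', 'e'] -> ['e', 'a', 'c', 'd']
'c': index 2 in ['e', 'a', 'c', 'd'] -> ['c', 'e', 'a', 'd']
'e': index 1 in ['c', 'e', 'a', 'd'] -> ['e', 'c', 'a', 'd']
'a': index 2 in ['e', 'c', 'a', 'd'] -> ['a', 'e', 'c', 'd']
'a': index 0 in ['a', 'e', 'c', 'd'] -> ['a', 'e', 'c', 'd']
'd': index 3 in ['a', 'e', 'c', 'd'] -> ['d', 'a', 'e', 'c']
'c': index 3 in ['d', 'a', 'e', 'c'] -> ['c', 'd', 'a', 'e']
'e': index 3 in ['c', 'd', 'a', 'e'] -> ['e', 'c', 'd', 'a']
'd': index 2 in ['e', 'c', 'd', 'a'] -> ['d', 'e', 'c', 'a']
'a': index 3 in ['d', 'e', 'c', 'a'] -> ['a', 'd', 'e', 'c']


Output: [3, 2, 1, 2, 0, 3, 3, 3, 2, 3]


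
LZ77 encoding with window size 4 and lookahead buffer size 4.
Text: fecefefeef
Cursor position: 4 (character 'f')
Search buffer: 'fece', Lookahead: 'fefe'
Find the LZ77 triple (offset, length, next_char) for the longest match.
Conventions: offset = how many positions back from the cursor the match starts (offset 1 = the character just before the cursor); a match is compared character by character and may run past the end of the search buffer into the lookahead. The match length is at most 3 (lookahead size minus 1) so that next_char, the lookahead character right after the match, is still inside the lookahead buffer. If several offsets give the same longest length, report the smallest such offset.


Try each offset into the search buffer:
  offset=1 (pos 3, char 'e'): match length 0
  offset=2 (pos 2, char 'c'): match length 0
  offset=3 (pos 1, char 'e'): match length 0
  offset=4 (pos 0, char 'f'): match length 2
Longest match has length 2 at offset 4.
next_char = character at position 4 + 2 = 6 -> 'f'

Best match: offset=4, length=2 (matching 'fe' starting at position 0)
LZ77 triple: (4, 2, 'f')


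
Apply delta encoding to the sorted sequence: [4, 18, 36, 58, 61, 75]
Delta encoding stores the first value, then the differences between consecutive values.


First value: 4
Deltas:
  18 - 4 = 14
  36 - 18 = 18
  58 - 36 = 22
  61 - 58 = 3
  75 - 61 = 14


Delta encoded: [4, 14, 18, 22, 3, 14]


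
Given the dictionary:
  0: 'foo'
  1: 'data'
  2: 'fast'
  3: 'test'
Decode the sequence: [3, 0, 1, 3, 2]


Look up each index in the dictionary:
  3 -> 'test'
  0 -> 'foo'
  1 -> 'data'
  3 -> 'test'
  2 -> 'fast'

Decoded: "test foo data test fast"


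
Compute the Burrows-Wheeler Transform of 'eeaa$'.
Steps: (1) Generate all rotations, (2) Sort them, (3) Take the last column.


Rotations (sorted):
  0: $eeaa -> last char: a
  1: a$eea -> last char: a
  2: aa$ee -> last char: e
  3: eaa$e -> last char: e
  4: eeaa$ -> last char: $


BWT = aaee$


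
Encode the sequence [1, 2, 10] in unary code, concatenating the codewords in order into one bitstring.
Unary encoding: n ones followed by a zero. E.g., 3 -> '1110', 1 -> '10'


Encode each number as n ones followed by a terminating 0:
  1 -> 10 (2 bits)
  2 -> 110 (3 bits)
  10 -> 11111111110 (11 bits)
Total length = 2 + 3 + 11 = 16 bits.

Unary([1, 2, 10]) = 1011011111111110 (16 bits)


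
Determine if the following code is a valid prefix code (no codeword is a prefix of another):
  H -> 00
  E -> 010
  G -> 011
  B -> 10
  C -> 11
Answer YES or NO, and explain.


Checking each pair (does one codeword prefix another?):
  H='00' vs E='010': no prefix
  H='00' vs G='011': no prefix
  H='00' vs B='10': no prefix
  H='00' vs C='11': no prefix
  E='010' vs H='00': no prefix
  E='010' vs G='011': no prefix
  E='010' vs B='10': no prefix
  E='010' vs C='11': no prefix
  G='011' vs H='00': no prefix
  G='011' vs E='010': no prefix
  G='011' vs B='10': no prefix
  G='011' vs C='11': no prefix
  B='10' vs H='00': no prefix
  B='10' vs E='010': no prefix
  B='10' vs G='011': no prefix
  B='10' vs C='11': no prefix
  C='11' vs H='00': no prefix
  C='11' vs E='010': no prefix
  C='11' vs G='011': no prefix
  C='11' vs B='10': no prefix
No violation found over all pairs.

YES -- this is a valid prefix code. No codeword is a prefix of any other codeword.


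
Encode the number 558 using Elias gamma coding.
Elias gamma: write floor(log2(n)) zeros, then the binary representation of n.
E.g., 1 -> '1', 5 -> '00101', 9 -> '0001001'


num_bits = floor(log2(558)) + 1 = 10
leading_zeros = num_bits - 1 = 9
binary(558) = 1000101110

Elias gamma(558) = '000000000' + '1000101110' = 0000000001000101110 (19 bits)


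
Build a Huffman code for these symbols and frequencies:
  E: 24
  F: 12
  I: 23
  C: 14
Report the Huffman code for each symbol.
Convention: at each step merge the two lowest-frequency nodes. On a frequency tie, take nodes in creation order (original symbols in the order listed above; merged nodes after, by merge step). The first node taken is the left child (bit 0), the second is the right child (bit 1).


Huffman tree construction:
Step 1: Merge F(12) + C(14) = 26
Step 2: Merge I(23) + E(24) = 47
Step 3: Merge (F+C)(26) + (I+E)(47) = 73
Read each symbol's code off the tree from the root (left child = 0, right child = 1).

Codes:
  E: 11 (length 2)
  F: 00 (length 2)
  I: 10 (length 2)
  C: 01 (length 2)
Average code length: 146/73 = 2.0000 bits/symbol


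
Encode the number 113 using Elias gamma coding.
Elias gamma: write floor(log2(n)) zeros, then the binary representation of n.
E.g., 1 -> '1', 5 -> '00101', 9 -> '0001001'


num_bits = floor(log2(113)) + 1 = 7
leading_zeros = num_bits - 1 = 6
binary(113) = 1110001

Elias gamma(113) = '000000' + '1110001' = 0000001110001 (13 bits)


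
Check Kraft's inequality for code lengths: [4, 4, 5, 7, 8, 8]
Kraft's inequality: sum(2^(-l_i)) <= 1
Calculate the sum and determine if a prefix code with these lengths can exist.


Sum = 2^(-4) + 2^(-4) + 2^(-5) + 2^(-7) + 2^(-8) + 2^(-8)
    = 0.0625 + 0.0625 + 0.03125 + 0.0078125 + 0.00390625 + 0.00390625
    = 44/256 = 0.171875
Since 0.171875 <= 1, Kraft's inequality IS satisfied.
A prefix code with these lengths CAN exist.

Kraft sum = 0.171875. Satisfied.


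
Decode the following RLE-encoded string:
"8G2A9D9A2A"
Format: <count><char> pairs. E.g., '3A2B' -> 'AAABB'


Expanding each <count><char> pair:
  8G -> 'GGGGGGGG'
  2A -> 'AA'
  9D -> 'DDDDDDDDD'
  9A -> 'AAAAAAAAA'
  2A -> 'AA'

Decoded = GGGGGGGGAADDDDDDDDDAAAAAAAAAAA


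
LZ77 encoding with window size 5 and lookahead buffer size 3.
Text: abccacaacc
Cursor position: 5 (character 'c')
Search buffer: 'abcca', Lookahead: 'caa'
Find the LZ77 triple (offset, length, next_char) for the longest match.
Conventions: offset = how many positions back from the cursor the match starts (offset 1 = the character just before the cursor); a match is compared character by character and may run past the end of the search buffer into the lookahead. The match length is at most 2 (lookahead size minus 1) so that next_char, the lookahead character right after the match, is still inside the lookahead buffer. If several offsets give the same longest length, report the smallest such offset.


Try each offset into the search buffer:
  offset=1 (pos 4, char 'a'): match length 0
  offset=2 (pos 3, char 'c'): match length 2
  offset=3 (pos 2, char 'c'): match length 1
  offset=4 (pos 1, char 'b'): match length 0
  offset=5 (pos 0, char 'a'): match length 0
Longest match has length 2 at offset 2.
next_char = character at position 5 + 2 = 7 -> 'a'

Best match: offset=2, length=2 (matching 'ca' starting at position 3)
LZ77 triple: (2, 2, 'a')


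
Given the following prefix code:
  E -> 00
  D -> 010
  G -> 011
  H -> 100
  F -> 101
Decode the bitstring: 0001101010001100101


Decoding step by step:
Bits 00 -> E
Bits 011 -> G
Bits 010 -> D
Bits 100 -> H
Bits 011 -> G
Bits 00 -> E
Bits 101 -> F


Decoded message: EGDHGEF


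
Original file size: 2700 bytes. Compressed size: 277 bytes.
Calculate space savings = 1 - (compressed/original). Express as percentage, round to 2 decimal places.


ratio = compressed/original = 277/2700 = 0.102593
savings = 1 - ratio = 1 - 0.102593 = 0.897407
as a percentage: 0.897407 * 100 = 89.74%

Space savings = 1 - 277/2700 = 89.74%


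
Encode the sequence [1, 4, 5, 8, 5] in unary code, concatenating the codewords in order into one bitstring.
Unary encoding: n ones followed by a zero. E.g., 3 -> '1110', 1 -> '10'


Encode each number as n ones followed by a terminating 0:
  1 -> 10 (2 bits)
  4 -> 11110 (5 bits)
  5 -> 111110 (6 bits)
  8 -> 111111110 (9 bits)
  5 -> 111110 (6 bits)
Total length = 2 + 5 + 6 + 9 + 6 = 28 bits.

Unary([1, 4, 5, 8, 5]) = 1011110111110111111110111110 (28 bits)


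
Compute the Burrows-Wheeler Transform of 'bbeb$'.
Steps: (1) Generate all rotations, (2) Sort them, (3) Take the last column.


Rotations (sorted):
  0: $bbeb -> last char: b
  1: b$bbe -> last char: e
  2: bbeb$ -> last char: $
  3: beb$b -> last char: b
  4: eb$bb -> last char: b


BWT = be$bb


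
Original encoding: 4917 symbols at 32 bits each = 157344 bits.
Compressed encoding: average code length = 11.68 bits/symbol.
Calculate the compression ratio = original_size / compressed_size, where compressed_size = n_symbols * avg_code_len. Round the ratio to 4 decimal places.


original_size = n_symbols * orig_bits = 4917 * 32 = 157344 bits
compressed_size = n_symbols * avg_code_len = 4917 * 11.68 = 57430.56 bits
ratio = original_size / compressed_size = 157344 / 57430.56 = 2.7397

Compression ratio = 2.7397


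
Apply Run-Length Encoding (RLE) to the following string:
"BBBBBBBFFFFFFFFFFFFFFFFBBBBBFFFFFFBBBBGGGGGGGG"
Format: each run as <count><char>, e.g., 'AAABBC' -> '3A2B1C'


Scanning runs left to right:
  i=0: run of 'B' x 7 -> '7B'
  i=7: run of 'F' x 16 -> '16F'
  i=23: run of 'B' x 5 -> '5B'
  i=28: run of 'F' x 6 -> '6F'
  i=34: run of 'B' x 4 -> '4B'
  i=38: run of 'G' x 8 -> '8G'

RLE = 7B16F5B6F4B8G


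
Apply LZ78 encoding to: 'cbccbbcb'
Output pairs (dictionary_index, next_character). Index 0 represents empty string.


LZ78 encoding steps:
Dictionary: {0: ''}
Step 1: w='' (idx 0), next='c' -> output (0, 'c'), add 'c' as idx 1
Step 2: w='' (idx 0), next='b' -> output (0, 'b'), add 'b' as idx 2
Step 3: w='c' (idx 1), next='c' -> output (1, 'c'), add 'cc' as idx 3
Step 4: w='b' (idx 2), next='b' -> output (2, 'b'), add 'bb' as idx 4
Step 5: w='c' (idx 1), next='b' -> output (1, 'b'), add 'cb' as idx 5


Encoded: [(0, 'c'), (0, 'b'), (1, 'c'), (2, 'b'), (1, 'b')]


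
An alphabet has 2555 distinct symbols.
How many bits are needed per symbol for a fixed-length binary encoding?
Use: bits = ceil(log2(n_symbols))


log2(2555) = 11.3191
Bracket: 2^11 = 2048 < 2555 <= 2^12 = 4096
So ceil(log2(2555)) = 12

bits = ceil(log2(2555)) = ceil(11.3191) = 12 bits


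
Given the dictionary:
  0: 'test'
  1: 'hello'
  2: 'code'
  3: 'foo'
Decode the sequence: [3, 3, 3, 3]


Look up each index in the dictionary:
  3 -> 'foo'
  3 -> 'foo'
  3 -> 'foo'
  3 -> 'foo'

Decoded: "foo foo foo foo"


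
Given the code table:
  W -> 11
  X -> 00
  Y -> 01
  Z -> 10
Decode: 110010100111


Decoding:
11 -> W
00 -> X
10 -> Z
10 -> Z
01 -> Y
11 -> W


Result: WXZZYW


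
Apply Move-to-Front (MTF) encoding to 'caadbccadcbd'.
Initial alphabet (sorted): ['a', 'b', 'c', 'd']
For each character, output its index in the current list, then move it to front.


MTF encoding:
'c': index 2 in ['a', 'b', 'c', 'd'] -> ['c', 'a', 'b', 'd']
'a': index 1 in ['c', 'a', 'b', 'd'] -> ['a', 'c', 'b', 'd']
'a': index 0 in ['a', 'c', 'b', 'd'] -> ['a', 'c', 'b', 'd']
'd': index 3 in ['a', 'c', 'b', 'd'] -> ['d', 'a', 'c', 'b']
'b': index 3 in ['d', 'a', 'c', 'b'] -> ['b', 'd', 'a', 'c']
'c': index 3 in ['b', 'd', 'a', 'c'] -> ['c', 'b', 'd', 'a']
'c': index 0 in ['c', 'b', 'd', 'a'] -> ['c', 'b', 'd', 'a']
'a': index 3 in ['c', 'b', 'd', 'a'] -> ['a', 'c', 'b', 'd']
'd': index 3 in ['a', 'c', 'b', 'd'] -> ['d', 'a', 'c', 'b']
'c': index 2 in ['d', 'a', 'c', 'b'] -> ['c', 'd', 'a', 'b']
'b': index 3 in ['c', 'd', 'a', 'b'] -> ['b', 'c', 'd', 'a']
'd': index 2 in ['b', 'c', 'd', 'a'] -> ['d', 'b', 'c', 'a']


Output: [2, 1, 0, 3, 3, 3, 0, 3, 3, 2, 3, 2]


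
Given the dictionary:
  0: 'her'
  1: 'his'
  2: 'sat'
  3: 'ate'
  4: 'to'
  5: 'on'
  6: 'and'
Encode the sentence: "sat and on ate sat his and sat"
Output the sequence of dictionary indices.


Look up each word in the dictionary:
  'sat' -> 2
  'and' -> 6
  'on' -> 5
  'ate' -> 3
  'sat' -> 2
  'his' -> 1
  'and' -> 6
  'sat' -> 2

Encoded: [2, 6, 5, 3, 2, 1, 6, 2]


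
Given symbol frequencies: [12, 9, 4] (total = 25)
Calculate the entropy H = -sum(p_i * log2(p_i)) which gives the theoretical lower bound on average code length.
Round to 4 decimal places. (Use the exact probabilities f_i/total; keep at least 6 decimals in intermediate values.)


Per-symbol terms -p_i * log2(p_i) with p_i = f_i/25:
  p = 12/25 = 0.480000: log2(p) = -1.058894, -p*log2(p) = 0.508269
  p = 9/25 = 0.360000: log2(p) = -1.473931, -p*log2(p) = 0.530615
  p = 4/25 = 0.160000: log2(p) = -2.643856, -p*log2(p) = 0.423017
H = 0.508269 + 0.530615 + 0.423017 = 1.461901

H = 1.4619 bits/symbol


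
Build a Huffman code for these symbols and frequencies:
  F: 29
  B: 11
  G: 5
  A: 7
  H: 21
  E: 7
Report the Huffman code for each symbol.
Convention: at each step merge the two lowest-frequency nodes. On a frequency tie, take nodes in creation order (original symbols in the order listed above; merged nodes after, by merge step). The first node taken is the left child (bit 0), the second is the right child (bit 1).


Huffman tree construction:
Step 1: Merge G(5) + A(7) = 12
Step 2: Merge E(7) + B(11) = 18
Step 3: Merge (G+A)(12) + (E+B)(18) = 30
Step 4: Merge H(21) + F(29) = 50
Step 5: Merge ((G+A)+(E+B))(30) + (H+F)(50) = 80
Read each symbol's code off the tree from the root (left child = 0, right child = 1).

Codes:
  F: 11 (length 2)
  B: 011 (length 3)
  G: 000 (length 3)
  A: 001 (length 3)
  H: 10 (length 2)
  E: 010 (length 3)
Average code length: 190/80 = 2.3750 bits/symbol


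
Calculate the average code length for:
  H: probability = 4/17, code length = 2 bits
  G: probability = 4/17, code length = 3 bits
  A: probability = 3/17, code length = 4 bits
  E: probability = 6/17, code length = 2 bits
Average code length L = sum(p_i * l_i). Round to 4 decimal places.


Weighted contributions p_i * l_i:
  H: (4/17) * 2 = 8/17
  G: (4/17) * 3 = 12/17
  A: (3/17) * 4 = 12/17
  E: (6/17) * 2 = 12/17
Sum = (8 + 12 + 12 + 12)/17 = 44/17

L = 44/17 = 2.5882 bits/symbol


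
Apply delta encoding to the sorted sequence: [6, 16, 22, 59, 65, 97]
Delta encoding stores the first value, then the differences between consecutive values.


First value: 6
Deltas:
  16 - 6 = 10
  22 - 16 = 6
  59 - 22 = 37
  65 - 59 = 6
  97 - 65 = 32


Delta encoded: [6, 10, 6, 37, 6, 32]


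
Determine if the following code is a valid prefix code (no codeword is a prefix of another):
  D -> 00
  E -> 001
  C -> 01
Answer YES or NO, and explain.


Checking each pair (does one codeword prefix another?):
  D='00' vs E='001': prefix -- VIOLATION

NO -- this is NOT a valid prefix code. D (00) is a prefix of E (001).


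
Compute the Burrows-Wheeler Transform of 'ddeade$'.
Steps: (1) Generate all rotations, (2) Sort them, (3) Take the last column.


Rotations (sorted):
  0: $ddeade -> last char: e
  1: ade$dde -> last char: e
  2: ddeade$ -> last char: $
  3: de$ddea -> last char: a
  4: deade$d -> last char: d
  5: e$ddead -> last char: d
  6: eade$dd -> last char: d


BWT = ee$addd


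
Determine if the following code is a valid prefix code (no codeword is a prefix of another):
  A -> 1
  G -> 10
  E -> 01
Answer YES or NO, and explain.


Checking each pair (does one codeword prefix another?):
  A='1' vs G='10': prefix -- VIOLATION

NO -- this is NOT a valid prefix code. A (1) is a prefix of G (10).


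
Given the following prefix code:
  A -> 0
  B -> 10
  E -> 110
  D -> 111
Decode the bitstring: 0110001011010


Decoding step by step:
Bits 0 -> A
Bits 110 -> E
Bits 0 -> A
Bits 0 -> A
Bits 10 -> B
Bits 110 -> E
Bits 10 -> B


Decoded message: AEAABEB
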